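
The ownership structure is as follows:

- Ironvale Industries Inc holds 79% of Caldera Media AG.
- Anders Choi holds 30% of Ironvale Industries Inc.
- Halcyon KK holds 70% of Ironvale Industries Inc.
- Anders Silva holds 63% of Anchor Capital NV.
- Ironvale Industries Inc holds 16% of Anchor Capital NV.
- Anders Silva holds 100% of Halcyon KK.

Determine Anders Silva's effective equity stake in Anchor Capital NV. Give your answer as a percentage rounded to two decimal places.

Anders Silva reaches Anchor along 2 paths.
Via Halcyon → Ironvale: 100% × 70% × 16% = 11.2%.
Direct stake: 63% = 63%.
Total: 11.2% + 63% = 74.2%.
Rounded: 74.20%.

74.20%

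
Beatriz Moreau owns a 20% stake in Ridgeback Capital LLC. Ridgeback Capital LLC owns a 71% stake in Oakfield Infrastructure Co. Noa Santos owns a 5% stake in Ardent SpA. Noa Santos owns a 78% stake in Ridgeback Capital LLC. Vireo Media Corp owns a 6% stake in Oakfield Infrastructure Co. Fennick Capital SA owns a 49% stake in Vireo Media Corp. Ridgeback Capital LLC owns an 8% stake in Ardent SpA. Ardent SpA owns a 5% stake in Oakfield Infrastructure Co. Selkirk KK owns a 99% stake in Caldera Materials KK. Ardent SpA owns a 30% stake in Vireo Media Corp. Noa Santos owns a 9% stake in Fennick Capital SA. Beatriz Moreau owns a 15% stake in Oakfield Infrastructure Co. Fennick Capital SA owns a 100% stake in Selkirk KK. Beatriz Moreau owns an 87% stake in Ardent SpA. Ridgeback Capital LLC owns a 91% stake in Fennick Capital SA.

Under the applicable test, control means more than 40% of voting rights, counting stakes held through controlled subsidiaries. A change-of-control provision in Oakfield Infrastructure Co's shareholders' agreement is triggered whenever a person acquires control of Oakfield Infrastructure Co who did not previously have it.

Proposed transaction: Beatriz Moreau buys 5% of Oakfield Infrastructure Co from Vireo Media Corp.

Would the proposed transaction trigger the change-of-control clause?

The purchase adds only to Beatriz's holdings (Vireo's stake shrinks), so Beatriz is the only person who could newly come to control Oakfield.
Beatriz holds 87% of Ardent, so Beatriz controls Ardent.
In Oakfield, Beatriz's side holds only 5% + 15% = 20%, not > 40%.
So before the transaction, Beatriz does not control Oakfield.
After the purchase, Beatriz's direct stake in Oakfield rises to 15% + 5% = 20%, and Vireo's stake falls to 1%.
After the transaction, Beatriz's side holds 5% + 20% = 25% of Oakfield, not > 40%, so Beatriz still does not control Oakfield.
No new person acquires control, so the clause is not triggered.

No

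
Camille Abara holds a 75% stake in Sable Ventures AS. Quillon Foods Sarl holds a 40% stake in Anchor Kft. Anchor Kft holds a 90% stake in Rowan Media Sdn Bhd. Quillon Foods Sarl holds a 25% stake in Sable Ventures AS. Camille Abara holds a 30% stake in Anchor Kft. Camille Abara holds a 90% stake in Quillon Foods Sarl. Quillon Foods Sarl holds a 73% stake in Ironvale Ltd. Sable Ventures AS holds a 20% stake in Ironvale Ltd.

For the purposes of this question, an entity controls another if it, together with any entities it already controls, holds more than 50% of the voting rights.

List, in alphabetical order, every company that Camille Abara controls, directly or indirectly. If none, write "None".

Anchor Kft, Ironvale Ltd, Quillon Foods Sarl, Rowan Media Sdn Bhd, Sable Ventures AS

Camille holds 90% of Quillon, so Camille controls Quillon.
Quillon and Camille together hold 25% + 75% = 100% of Sable, so Camille controls Sable.
Quillon and Sable together hold 73% + 20% = 93% of Ironvale, so Camille controls Ironvale.
Camille and Quillon together hold 30% + 40% = 70% of Anchor, so Camille controls Anchor.
Anchor holds 90% of Rowan, so Camille controls Rowan.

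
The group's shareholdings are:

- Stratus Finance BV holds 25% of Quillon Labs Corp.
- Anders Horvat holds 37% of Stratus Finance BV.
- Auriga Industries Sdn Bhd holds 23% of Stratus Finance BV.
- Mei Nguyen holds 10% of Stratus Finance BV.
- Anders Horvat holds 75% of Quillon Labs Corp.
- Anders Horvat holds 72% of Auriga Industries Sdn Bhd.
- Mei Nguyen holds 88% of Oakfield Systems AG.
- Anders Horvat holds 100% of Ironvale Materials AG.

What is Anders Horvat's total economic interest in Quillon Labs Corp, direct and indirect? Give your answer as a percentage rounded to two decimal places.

Anders reaches Quillon along 3 paths.
Direct stake: 75% = 75%.
Via Auriga → Stratus: 72% × 23% × 25% = 4.14%.
Via Stratus: 37% × 25% = 9.25%.
Total: 75% + 4.14% + 9.25% = 88.39%.

88.39%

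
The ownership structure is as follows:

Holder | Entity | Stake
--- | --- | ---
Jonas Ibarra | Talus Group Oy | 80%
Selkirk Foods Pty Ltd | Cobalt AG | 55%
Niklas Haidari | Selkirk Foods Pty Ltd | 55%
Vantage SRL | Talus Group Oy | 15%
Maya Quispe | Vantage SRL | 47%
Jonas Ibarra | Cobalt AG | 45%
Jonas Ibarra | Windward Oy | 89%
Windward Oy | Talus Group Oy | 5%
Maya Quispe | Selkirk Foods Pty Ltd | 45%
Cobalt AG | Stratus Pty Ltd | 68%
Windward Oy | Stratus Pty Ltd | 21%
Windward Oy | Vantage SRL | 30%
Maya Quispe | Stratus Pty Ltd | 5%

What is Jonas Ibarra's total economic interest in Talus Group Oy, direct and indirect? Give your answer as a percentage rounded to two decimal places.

Jonas reaches Talus along 3 paths.
Via Windward: 89% × 5% = 4.45%.
Direct stake: 80% = 80%.
Via Windward → Vantage: 89% × 30% × 15% = 4.005%.
Total: 4.45% + 80% + 4.005% = 88.455%.
Rounded: 88.46%.

88.46%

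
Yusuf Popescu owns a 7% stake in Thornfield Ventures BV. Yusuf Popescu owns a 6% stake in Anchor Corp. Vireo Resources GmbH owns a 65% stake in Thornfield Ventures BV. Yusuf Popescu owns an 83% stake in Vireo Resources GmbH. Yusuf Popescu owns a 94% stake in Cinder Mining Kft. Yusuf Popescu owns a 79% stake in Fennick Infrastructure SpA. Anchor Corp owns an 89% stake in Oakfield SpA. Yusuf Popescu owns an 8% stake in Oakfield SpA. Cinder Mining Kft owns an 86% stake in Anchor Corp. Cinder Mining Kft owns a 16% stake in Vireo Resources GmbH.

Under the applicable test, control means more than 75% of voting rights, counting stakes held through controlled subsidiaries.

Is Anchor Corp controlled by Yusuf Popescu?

Yes

Yusuf holds 94% of Cinder, so Yusuf controls Cinder.
Yusuf and Cinder together hold 6% + 86% = 92% of Anchor, so Yusuf controls Anchor.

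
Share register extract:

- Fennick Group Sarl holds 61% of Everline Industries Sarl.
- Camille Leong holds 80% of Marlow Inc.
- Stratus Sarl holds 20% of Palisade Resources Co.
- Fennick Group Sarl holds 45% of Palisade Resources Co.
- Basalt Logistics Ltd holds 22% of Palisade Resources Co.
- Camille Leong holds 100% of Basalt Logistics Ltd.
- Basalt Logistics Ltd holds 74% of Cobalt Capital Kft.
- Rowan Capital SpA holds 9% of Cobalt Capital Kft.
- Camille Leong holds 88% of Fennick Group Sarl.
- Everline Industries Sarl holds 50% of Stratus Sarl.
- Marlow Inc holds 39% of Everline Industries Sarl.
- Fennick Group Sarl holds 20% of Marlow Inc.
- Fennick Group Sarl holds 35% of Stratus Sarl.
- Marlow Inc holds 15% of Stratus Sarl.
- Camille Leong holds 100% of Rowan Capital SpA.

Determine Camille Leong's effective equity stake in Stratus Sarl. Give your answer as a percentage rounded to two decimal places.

91.31%

Camille reaches Stratus along 6 paths.
Via Fennick → Everline: 88% × 61% × 50% = 26.84%.
Via Marlow → Everline: 80% × 39% × 50% = 15.6%.
Via Fennick → Marlow → Everline: 88% × 20% × 39% × 50% = 3.432%.
Via Marlow: 80% × 15% = 12%.
Via Fennick → Marlow: 88% × 20% × 15% = 2.64%.
Via Fennick: 88% × 35% = 30.8%.
Total: 26.84% + 15.6% + 3.432% + 12% + 2.64% + 30.8% = 91.312%.
Rounded: 91.31%.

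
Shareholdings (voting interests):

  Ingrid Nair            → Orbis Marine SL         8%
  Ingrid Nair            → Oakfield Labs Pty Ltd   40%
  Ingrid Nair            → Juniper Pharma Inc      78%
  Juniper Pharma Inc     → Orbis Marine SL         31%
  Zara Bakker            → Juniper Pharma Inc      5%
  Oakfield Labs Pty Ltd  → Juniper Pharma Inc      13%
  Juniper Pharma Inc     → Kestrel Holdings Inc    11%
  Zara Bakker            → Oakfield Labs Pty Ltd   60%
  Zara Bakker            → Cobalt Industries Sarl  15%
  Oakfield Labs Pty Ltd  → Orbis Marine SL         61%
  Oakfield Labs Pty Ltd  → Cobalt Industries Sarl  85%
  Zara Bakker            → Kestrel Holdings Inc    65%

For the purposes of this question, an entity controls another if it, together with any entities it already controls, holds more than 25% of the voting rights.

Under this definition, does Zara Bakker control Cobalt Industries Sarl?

Zara holds 60% of Oakfield, so Zara controls Oakfield.
Oakfield and Zara together hold 85% + 15% = 100% of Cobalt, so Zara controls Cobalt.

Yes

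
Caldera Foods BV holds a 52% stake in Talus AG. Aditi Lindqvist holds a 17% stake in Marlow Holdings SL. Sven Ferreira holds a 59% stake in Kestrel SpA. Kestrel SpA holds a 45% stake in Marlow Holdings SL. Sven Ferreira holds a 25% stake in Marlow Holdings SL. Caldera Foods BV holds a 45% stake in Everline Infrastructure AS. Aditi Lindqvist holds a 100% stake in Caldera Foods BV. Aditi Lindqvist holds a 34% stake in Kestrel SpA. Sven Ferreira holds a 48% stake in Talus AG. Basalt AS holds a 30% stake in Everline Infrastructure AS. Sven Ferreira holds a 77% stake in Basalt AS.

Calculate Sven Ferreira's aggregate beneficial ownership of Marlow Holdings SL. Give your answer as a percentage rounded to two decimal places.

51.55%

Sven reaches Marlow along 2 paths.
Direct stake: 25% = 25%.
Via Kestrel: 59% × 45% = 26.55%.
Total: 25% + 26.55% = 51.55%.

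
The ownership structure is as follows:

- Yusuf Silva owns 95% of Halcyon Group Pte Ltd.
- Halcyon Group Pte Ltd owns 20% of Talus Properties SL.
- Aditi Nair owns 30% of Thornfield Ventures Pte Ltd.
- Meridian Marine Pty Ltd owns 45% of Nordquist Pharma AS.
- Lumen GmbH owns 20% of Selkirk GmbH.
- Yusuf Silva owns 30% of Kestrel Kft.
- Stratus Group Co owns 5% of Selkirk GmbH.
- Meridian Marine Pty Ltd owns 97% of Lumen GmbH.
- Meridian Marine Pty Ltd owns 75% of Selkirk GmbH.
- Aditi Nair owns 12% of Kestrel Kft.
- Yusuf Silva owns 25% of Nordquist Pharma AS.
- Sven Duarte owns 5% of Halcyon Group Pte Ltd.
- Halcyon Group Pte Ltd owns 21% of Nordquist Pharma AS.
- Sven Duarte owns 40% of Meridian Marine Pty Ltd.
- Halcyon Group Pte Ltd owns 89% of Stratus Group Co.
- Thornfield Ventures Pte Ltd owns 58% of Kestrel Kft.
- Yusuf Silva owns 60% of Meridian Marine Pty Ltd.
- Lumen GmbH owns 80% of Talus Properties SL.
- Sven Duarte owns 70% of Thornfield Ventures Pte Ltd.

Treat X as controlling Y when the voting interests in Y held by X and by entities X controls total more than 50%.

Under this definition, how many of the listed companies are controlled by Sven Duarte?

Sven holds 70% of Thornfield, so Sven controls Thornfield.
Thornfield holds 58% of Kestrel, so Sven controls Kestrel.
No other company's threshold is met.
Sven controls 2 companies.

2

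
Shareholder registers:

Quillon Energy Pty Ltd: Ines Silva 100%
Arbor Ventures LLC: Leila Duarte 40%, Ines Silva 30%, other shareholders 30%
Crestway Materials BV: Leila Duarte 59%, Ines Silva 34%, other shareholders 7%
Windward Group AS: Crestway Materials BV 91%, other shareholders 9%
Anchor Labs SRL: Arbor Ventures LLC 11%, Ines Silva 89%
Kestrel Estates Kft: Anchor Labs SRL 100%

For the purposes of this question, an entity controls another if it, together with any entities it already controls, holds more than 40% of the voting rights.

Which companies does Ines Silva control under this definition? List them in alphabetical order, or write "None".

Ines holds 100% of Quillon, so Ines controls Quillon.
Ines holds 89% of Anchor, so Ines controls Anchor.
Anchor holds 100% of Kestrel, so Ines controls Kestrel.
No other company's threshold is met.

Anchor Labs SRL, Kestrel Estates Kft, Quillon Energy Pty Ltd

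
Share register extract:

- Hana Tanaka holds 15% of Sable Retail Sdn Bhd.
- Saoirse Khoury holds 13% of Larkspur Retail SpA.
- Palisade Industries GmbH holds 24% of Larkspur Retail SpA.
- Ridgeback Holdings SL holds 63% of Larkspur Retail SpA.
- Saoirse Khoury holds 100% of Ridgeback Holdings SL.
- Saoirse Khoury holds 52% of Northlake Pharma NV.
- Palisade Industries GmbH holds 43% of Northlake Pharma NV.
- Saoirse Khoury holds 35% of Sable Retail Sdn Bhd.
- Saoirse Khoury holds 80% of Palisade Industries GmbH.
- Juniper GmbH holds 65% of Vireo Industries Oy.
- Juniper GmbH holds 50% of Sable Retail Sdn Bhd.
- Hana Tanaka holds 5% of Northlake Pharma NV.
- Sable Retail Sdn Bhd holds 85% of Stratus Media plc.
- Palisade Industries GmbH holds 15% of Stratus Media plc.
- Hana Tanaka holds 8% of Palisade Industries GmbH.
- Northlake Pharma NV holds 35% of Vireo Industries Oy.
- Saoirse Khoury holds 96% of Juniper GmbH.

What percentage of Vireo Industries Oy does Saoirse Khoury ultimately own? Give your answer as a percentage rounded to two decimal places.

92.64%

Saoirse reaches Vireo along 3 paths.
Via Juniper: 96% × 65% = 62.4%.
Via Palisade → Northlake: 80% × 43% × 35% = 12.04%.
Via Northlake: 52% × 35% = 18.2%.
Total: 62.4% + 12.04% + 18.2% = 92.64%.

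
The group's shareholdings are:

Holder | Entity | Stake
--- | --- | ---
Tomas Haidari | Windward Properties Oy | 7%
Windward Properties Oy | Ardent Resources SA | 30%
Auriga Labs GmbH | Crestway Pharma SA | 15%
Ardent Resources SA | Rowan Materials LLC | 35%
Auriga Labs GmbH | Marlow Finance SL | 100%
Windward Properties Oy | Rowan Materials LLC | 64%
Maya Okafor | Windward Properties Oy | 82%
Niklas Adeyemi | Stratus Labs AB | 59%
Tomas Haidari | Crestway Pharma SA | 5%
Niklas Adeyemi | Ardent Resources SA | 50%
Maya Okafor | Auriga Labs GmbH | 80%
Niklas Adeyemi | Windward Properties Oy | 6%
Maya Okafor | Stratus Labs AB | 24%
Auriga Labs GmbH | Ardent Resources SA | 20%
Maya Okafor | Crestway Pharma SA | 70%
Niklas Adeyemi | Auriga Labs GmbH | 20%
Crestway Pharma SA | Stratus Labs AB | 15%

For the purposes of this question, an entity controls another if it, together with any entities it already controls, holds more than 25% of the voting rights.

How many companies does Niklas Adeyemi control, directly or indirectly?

3

Niklas holds 50% of Ardent, so Niklas controls Ardent.
Ardent holds 35% of Rowan, so Niklas controls Rowan.
Niklas holds 59% of Stratus, so Niklas controls Stratus.
No other company's threshold is met.
Niklas controls 3 companies.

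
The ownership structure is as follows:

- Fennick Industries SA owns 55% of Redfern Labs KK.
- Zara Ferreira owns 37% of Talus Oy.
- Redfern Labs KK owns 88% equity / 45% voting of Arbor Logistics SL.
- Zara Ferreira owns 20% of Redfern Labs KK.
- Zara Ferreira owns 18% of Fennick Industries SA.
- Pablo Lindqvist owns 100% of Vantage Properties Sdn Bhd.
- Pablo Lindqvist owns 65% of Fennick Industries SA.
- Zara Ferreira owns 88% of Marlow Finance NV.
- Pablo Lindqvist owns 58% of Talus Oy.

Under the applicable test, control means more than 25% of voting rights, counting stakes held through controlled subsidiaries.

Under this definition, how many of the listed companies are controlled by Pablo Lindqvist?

5

Pablo holds 65% of Fennick, so Pablo controls Fennick.
Pablo holds 58% of Talus, so Pablo controls Talus.
Fennick holds 55% of Redfern, so Pablo controls Redfern.
Pablo holds 100% of Vantage, so Pablo controls Vantage.
Redfern holds 45% of Arbor, so Pablo controls Arbor.
No other company's threshold is met.
Pablo controls 5 companies.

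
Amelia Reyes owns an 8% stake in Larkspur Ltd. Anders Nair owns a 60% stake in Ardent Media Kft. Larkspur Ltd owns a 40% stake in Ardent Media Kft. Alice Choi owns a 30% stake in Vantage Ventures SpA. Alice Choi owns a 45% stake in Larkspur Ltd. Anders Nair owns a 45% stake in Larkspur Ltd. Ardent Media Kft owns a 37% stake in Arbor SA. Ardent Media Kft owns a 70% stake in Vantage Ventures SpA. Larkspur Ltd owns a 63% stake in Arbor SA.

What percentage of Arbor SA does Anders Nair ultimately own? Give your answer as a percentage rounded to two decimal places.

Anders reaches Arbor along 3 paths.
Via Larkspur: 45% × 63% = 28.35%.
Via Larkspur → Ardent: 45% × 40% × 37% = 6.66%.
Via Ardent: 60% × 37% = 22.2%.
Total: 28.35% + 6.66% + 22.2% = 57.21%.

57.21%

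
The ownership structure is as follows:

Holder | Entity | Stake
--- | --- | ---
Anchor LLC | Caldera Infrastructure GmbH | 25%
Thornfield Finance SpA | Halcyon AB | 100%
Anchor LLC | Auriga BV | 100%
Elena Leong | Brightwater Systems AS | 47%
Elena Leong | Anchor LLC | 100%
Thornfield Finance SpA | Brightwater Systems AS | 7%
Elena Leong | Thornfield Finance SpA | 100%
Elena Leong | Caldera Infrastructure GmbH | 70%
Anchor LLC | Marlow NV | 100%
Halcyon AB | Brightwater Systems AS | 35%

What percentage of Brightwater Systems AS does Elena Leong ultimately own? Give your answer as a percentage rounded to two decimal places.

Elena reaches Brightwater along 3 paths.
Direct stake: 47% = 47%.
Via Thornfield → Halcyon: 100% × 100% × 35% = 35%.
Via Thornfield: 100% × 7% = 7%.
Total: 47% + 35% + 7% = 89%.
Rounded: 89.00%.

89.00%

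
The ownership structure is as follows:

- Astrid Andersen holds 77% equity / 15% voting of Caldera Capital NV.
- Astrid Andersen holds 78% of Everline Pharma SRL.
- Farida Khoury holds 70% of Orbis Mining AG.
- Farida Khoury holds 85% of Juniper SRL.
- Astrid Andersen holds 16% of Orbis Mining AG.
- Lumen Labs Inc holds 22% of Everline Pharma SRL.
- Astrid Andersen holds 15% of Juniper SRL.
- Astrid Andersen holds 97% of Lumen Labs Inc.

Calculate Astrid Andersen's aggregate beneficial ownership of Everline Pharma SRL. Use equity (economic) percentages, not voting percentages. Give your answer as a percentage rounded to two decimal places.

Astrid reaches Everline along 2 paths.
Direct stake: 78% = 78%.
Via Lumen: 97% × 22% = 21.34%.
Total: 78% + 21.34% = 99.34%.

99.34%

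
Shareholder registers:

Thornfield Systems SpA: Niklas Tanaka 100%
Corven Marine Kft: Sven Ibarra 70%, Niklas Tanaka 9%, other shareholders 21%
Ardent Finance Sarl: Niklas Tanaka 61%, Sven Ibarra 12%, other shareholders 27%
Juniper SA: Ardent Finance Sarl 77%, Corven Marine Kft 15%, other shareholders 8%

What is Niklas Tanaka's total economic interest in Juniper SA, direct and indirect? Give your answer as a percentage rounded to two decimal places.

48.32%

Niklas reaches Juniper along 2 paths.
Via Ardent: 61% × 77% = 46.97%.
Via Corven: 9% × 15% = 1.35%.
Total: 46.97% + 1.35% = 48.32%.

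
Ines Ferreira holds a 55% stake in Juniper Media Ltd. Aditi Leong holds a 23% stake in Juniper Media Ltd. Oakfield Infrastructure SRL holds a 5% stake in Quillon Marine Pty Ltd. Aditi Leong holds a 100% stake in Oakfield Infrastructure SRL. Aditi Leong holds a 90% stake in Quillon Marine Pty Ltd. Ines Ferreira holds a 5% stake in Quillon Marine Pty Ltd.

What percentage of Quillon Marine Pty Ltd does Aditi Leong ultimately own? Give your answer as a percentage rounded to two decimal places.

95.00%

Aditi reaches Quillon along 2 paths.
Direct stake: 90% = 90%.
Via Oakfield: 100% × 5% = 5%.
Total: 90% + 5% = 95%.
Rounded: 95.00%.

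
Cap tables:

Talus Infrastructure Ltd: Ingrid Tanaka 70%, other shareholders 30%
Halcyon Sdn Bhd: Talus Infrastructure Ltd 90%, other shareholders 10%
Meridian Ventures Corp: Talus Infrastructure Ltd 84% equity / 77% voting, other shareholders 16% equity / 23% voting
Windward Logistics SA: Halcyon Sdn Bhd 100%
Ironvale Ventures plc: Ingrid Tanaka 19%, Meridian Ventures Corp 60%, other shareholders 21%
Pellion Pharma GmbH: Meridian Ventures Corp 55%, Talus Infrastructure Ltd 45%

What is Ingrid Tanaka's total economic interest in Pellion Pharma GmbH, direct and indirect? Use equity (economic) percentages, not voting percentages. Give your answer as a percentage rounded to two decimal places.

Ingrid reaches Pellion along 2 paths.
Via Talus → Meridian: 70% × 84% × 55% = 32.34%.
Via Talus: 70% × 45% = 31.5%.
Total: 32.34% + 31.5% = 63.84%.

63.84%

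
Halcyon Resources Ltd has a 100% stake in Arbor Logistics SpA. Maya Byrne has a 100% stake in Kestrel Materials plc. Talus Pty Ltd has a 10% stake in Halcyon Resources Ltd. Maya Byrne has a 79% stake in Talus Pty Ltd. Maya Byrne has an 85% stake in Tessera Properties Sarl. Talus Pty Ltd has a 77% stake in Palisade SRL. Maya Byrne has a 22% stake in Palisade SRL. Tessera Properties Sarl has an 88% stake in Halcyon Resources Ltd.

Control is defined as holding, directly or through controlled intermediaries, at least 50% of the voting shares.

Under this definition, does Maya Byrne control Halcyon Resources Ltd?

Yes

Maya holds 85% of Tessera, so Maya controls Tessera.
Maya holds 79% of Talus, so Maya controls Talus.
Talus and Tessera together hold 10% + 88% = 98% of Halcyon, so Maya controls Halcyon.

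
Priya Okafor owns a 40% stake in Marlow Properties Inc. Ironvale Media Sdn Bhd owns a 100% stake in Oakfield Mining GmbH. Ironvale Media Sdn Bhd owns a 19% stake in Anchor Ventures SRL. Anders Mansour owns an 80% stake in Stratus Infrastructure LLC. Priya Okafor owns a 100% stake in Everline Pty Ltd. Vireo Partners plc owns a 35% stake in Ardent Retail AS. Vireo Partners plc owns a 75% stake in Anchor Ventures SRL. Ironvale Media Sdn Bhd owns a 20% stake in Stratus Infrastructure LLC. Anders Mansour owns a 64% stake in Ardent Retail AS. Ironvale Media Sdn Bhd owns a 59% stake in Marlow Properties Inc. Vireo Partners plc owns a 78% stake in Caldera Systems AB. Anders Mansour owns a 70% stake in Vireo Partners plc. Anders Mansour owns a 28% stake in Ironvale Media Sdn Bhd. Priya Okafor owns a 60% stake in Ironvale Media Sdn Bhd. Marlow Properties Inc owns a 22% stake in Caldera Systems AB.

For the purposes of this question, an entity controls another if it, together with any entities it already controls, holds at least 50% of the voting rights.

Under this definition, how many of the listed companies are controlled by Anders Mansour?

5

Anders holds 70% of Vireo, so Anders controls Vireo.
Vireo and Anders together hold 35% + 64% = 99% of Ardent, so Anders controls Ardent.
Vireo holds 78% of Caldera, so Anders controls Caldera.
Vireo holds 75% of Anchor, so Anders controls Anchor.
Anders holds 80% of Stratus, so Anders controls Stratus.
No other company's threshold is met.
Anders controls 5 companies.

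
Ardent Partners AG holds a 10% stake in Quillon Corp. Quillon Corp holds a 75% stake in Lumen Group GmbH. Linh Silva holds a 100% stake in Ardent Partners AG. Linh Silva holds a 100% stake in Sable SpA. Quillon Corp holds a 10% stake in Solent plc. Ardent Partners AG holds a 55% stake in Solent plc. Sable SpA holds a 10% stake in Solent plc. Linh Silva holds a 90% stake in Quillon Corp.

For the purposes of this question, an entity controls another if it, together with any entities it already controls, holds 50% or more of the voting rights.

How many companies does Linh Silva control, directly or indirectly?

5

Linh holds 100% of Sable, so Linh controls Sable.
Linh holds 100% of Ardent, so Linh controls Ardent.
Ardent and Linh together hold 10% + 90% = 100% of Quillon, so Linh controls Quillon.
Quillon and Sable and Ardent together hold 10% + 10% + 55% = 75% of Solent, so Linh controls Solent.
Quillon holds 75% of Lumen, so Linh controls Lumen.
Linh controls 5 companies.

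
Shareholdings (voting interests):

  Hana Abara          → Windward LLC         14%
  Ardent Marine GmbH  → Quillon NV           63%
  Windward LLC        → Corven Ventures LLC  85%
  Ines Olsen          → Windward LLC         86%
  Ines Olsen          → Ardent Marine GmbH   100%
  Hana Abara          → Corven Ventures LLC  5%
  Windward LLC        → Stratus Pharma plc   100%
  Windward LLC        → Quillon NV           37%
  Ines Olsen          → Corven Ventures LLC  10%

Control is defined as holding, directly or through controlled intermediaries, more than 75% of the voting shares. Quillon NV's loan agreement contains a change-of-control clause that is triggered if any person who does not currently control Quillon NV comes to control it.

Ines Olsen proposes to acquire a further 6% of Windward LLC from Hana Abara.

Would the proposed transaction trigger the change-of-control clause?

The purchase adds only to Ines's holdings (Hana's stake shrinks), so Ines is the only person who could newly come to control Quillon.
Ines holds 86% of Windward, so Ines controls Windward.
Ines holds 100% of Ardent, so Ines controls Ardent.
Ardent and Windward together hold 63% + 37% = 100% of Quillon, so Ines controls Quillon.
So Ines already controls Quillon before the transaction.
After the purchase, Ines's direct stake in Windward rises to 86% + 6% = 92%, and Hana's stake falls to 8%.
Ines controlled Quillon already, so this is not a new person acquiring control; every other person's position is unchanged or reduced.
No new person acquires control, so the clause is not triggered.

No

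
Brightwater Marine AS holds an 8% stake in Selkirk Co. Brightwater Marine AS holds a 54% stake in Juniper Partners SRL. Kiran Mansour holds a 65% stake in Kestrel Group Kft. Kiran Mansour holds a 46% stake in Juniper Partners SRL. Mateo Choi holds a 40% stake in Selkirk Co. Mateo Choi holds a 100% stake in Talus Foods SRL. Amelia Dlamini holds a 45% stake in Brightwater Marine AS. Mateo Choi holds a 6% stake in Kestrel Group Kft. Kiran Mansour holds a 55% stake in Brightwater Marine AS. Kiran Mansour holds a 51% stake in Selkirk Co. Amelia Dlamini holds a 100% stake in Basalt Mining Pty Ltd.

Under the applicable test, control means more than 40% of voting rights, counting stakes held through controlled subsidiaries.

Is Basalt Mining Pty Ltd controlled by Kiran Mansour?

No

Kiran holds 55% of Brightwater, so Kiran controls Brightwater.
Kiran holds 65% of Kestrel, so Kiran controls Kestrel.
Kiran and Brightwater together hold 51% + 8% = 59% of Selkirk, so Kiran controls Selkirk.
Brightwater and Kiran together hold 54% + 46% = 100% of Juniper, so Kiran controls Juniper.
Neither Kiran nor any entity Kiran controls holds any voting interest in Basalt.
So Kiran does not control Basalt.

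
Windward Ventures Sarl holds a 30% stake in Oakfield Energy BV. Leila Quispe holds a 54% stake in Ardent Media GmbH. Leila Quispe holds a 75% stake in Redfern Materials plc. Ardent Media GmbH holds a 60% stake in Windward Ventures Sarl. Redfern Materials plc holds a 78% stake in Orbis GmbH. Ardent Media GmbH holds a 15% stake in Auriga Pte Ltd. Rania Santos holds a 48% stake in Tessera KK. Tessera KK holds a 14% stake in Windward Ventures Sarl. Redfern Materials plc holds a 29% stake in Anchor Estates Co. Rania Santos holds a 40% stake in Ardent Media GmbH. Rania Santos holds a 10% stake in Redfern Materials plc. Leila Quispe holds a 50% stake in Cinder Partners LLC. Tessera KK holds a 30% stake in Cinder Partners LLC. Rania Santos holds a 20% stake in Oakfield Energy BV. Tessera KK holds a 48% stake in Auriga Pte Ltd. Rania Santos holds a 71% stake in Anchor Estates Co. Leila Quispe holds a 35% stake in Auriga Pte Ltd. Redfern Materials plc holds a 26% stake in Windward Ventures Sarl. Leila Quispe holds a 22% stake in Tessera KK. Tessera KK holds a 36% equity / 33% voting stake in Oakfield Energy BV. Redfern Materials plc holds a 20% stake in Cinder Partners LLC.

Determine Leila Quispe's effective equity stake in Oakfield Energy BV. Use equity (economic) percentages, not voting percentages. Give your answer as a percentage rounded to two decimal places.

24.41%

Leila reaches Oakfield along 4 paths.
Via Ardent → Windward: 54% × 60% × 30% = 9.72%.
Via Redfern → Windward: 75% × 26% × 30% = 5.85%.
Via Tessera → Windward: 22% × 14% × 30% = 0.924%.
Via Tessera: 22% × 36% = 7.92%.
Total: 9.72% + 5.85% + 0.924% + 7.92% = 24.414%.
Rounded: 24.41%.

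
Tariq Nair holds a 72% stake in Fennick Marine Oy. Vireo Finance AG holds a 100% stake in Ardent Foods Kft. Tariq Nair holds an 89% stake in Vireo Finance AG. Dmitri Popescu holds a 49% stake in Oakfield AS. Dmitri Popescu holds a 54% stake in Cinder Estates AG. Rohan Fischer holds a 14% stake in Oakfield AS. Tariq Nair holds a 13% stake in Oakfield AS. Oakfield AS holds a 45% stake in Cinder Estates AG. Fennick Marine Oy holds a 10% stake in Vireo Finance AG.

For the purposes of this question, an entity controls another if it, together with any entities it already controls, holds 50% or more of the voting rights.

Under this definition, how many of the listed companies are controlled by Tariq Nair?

Tariq holds 72% of Fennick, so Tariq controls Fennick.
Fennick and Tariq together hold 10% + 89% = 99% of Vireo, so Tariq controls Vireo.
Vireo holds 100% of Ardent, so Tariq controls Ardent.
No other company's threshold is met.
Tariq controls 3 companies.

3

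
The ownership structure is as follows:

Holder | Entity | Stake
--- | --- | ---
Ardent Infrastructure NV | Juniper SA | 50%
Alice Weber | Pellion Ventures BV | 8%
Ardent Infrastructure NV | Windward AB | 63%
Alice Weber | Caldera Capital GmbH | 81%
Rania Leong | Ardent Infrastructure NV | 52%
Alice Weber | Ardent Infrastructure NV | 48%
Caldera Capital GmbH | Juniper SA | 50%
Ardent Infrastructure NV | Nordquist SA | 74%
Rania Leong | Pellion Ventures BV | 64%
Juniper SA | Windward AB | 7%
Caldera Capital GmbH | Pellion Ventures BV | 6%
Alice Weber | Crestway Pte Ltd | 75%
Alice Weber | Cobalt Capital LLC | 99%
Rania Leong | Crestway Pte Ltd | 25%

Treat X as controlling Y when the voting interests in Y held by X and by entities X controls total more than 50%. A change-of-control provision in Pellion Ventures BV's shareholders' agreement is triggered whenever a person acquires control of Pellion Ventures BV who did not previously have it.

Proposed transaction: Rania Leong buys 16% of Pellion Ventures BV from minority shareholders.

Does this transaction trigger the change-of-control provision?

No

The purchase changes only Rania's holdings, so Rania is the only person who could newly come to control Pellion.
Rania holds 64% of Pellion, so Rania controls Pellion.
So Rania already controls Pellion before the transaction.
After the purchase, Rania's direct stake in Pellion rises to 64% + 16% = 80%.
Rania controlled Pellion already, so this is not a new person acquiring control; every other person's position is unchanged or reduced.
No new person acquires control, so the clause is not triggered.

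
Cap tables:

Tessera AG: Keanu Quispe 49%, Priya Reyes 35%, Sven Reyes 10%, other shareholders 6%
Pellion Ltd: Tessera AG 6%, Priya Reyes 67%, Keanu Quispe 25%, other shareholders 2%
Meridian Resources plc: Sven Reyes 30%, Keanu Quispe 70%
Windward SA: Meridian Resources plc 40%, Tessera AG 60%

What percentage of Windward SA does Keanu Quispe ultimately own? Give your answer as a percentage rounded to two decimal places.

Keanu reaches Windward along 2 paths.
Via Meridian: 70% × 40% = 28%.
Via Tessera: 49% × 60% = 29.4%.
Total: 28% + 29.4% = 57.4%.
Rounded: 57.40%.

57.40%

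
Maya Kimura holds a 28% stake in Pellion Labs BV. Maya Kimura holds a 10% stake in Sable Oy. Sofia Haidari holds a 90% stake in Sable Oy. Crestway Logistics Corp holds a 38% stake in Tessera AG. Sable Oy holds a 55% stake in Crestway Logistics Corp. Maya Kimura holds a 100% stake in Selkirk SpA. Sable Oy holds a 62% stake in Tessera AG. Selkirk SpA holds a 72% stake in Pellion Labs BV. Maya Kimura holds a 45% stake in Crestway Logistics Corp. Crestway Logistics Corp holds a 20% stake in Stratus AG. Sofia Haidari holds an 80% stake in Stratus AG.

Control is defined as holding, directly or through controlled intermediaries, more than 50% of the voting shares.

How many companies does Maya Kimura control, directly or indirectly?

2

Maya holds 100% of Selkirk, so Maya controls Selkirk.
Maya and Selkirk together hold 28% + 72% = 100% of Pellion, so Maya controls Pellion.
No other company's threshold is met.
Maya controls 2 companies.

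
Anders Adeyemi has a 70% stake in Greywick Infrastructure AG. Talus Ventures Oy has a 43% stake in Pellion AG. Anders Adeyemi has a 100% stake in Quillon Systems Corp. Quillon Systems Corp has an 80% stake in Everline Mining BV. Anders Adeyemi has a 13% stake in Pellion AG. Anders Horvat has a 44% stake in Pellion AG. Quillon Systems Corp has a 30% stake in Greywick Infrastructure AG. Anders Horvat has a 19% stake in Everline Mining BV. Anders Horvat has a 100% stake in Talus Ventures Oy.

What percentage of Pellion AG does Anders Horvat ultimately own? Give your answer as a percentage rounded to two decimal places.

Anders Horvat reaches Pellion along 2 paths.
Via Talus: 100% × 43% = 43%.
Direct stake: 44% = 44%.
Total: 43% + 44% = 87%.
Rounded: 87.00%.

87.00%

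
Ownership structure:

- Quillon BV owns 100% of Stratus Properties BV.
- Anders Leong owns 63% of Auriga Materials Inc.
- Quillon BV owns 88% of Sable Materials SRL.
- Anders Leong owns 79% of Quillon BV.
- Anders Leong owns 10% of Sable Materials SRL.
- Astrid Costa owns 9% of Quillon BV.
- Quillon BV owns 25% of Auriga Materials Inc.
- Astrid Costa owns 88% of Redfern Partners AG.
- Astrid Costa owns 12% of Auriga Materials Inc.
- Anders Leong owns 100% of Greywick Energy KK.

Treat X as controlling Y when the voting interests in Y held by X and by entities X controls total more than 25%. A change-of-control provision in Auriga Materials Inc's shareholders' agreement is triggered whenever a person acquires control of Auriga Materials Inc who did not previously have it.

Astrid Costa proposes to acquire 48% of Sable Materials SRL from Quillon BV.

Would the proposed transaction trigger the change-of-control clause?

No

The purchase adds only to Astrid's holdings (Quillon's stake shrinks), so Astrid is the only person who could newly come to control Auriga.
Astrid holds 88% of Redfern, so Astrid controls Redfern.
In Auriga, Astrid's side holds only 12%, not > 25%.
So before the transaction, Astrid does not control Auriga.
After the purchase, Astrid holds 48% of Sable directly, and Quillon's stake falls to 40%.
Astrid holds 48% of Sable, so Astrid controls Sable.
After the transaction, Astrid's side holds 12% of Auriga, not > 25%, so Astrid still does not control Auriga.
No new person acquires control, so the clause is not triggered.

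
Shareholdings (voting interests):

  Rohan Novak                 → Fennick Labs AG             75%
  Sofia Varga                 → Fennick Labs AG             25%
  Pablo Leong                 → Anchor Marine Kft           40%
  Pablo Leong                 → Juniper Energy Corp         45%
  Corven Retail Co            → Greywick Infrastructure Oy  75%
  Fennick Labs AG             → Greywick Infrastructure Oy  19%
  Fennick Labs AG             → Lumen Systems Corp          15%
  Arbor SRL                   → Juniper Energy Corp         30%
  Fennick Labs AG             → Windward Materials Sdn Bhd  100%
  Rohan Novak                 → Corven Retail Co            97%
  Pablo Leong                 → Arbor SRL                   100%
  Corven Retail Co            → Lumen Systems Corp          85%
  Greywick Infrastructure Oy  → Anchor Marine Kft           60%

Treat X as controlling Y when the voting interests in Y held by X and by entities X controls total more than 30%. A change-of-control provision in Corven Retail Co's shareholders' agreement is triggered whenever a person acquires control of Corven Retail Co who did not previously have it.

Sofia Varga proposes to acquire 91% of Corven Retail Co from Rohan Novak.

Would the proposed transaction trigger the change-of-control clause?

Yes

The purchase adds only to Sofia's holdings (Rohan's stake shrinks), so Sofia is the only person who could newly come to control Corven.
Sofia's largest direct stake is 25% in Fennick, which does not meet the threshold, so Sofia controls no company.
Neither Sofia nor any entity Sofia controls holds any voting interest in Corven.
So before the transaction, Sofia does not control Corven.
After the purchase, Sofia holds 91% of Corven directly, and Rohan's stake falls to 6%.
Sofia holds 91% of Corven, so Sofia controls Corven.
Sofia did not control Corven before and does after, so the clause is triggered.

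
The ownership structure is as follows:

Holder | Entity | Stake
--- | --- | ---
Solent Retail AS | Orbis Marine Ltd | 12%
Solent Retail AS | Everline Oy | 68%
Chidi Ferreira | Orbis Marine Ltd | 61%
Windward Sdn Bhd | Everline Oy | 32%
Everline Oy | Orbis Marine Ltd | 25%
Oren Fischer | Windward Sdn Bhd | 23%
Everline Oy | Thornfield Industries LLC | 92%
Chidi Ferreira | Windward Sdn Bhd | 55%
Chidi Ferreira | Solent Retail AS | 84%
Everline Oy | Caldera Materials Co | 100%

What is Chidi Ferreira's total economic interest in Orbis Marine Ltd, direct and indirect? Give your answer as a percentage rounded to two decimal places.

Chidi reaches Orbis along 4 paths.
Direct stake: 61% = 61%.
Via Windward → Everline: 55% × 32% × 25% = 4.4%.
Via Solent → Everline: 84% × 68% × 25% = 14.28%.
Via Solent: 84% × 12% = 10.08%.
Total: 61% + 4.4% + 14.28% + 10.08% = 89.76%.

89.76%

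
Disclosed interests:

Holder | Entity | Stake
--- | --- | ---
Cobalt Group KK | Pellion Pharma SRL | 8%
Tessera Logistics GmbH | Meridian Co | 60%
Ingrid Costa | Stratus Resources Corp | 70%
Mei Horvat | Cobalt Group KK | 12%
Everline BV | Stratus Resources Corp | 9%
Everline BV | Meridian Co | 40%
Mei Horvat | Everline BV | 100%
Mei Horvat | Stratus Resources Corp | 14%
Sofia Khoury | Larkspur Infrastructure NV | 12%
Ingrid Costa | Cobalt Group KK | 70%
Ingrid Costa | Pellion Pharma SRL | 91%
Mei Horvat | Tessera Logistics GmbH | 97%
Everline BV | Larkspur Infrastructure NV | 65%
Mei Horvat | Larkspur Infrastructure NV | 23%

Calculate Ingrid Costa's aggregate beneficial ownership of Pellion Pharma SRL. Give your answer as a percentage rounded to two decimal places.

Ingrid reaches Pellion along 2 paths.
Direct stake: 91% = 91%.
Via Cobalt: 70% × 8% = 5.6%.
Total: 91% + 5.6% = 96.6%.
Rounded: 96.60%.

96.60%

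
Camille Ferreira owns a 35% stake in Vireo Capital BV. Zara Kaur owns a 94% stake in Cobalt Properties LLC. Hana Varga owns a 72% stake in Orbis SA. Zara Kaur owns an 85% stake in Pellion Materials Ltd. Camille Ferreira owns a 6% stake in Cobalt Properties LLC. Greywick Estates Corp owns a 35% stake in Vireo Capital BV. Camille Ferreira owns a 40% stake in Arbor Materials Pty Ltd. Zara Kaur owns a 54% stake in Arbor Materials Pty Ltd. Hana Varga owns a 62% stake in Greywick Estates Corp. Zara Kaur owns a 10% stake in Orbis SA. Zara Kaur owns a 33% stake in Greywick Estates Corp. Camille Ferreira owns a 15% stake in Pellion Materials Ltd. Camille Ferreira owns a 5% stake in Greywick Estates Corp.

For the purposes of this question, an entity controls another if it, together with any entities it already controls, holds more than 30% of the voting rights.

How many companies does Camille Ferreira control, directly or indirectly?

2

Camille holds 35% of Vireo, so Camille controls Vireo.
Camille holds 40% of Arbor, so Camille controls Arbor.
No other company's threshold is met.
Camille controls 2 companies.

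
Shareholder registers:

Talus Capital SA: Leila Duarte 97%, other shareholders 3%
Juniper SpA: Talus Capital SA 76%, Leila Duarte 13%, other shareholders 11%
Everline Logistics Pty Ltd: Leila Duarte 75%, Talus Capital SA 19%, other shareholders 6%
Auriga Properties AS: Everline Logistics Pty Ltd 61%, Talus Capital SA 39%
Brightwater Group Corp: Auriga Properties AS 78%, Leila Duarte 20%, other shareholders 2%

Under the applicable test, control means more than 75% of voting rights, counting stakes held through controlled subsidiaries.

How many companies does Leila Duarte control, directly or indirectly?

5

Leila holds 97% of Talus, so Leila controls Talus.
Talus and Leila together hold 76% + 13% = 89% of Juniper, so Leila controls Juniper.
Leila and Talus together hold 75% + 19% = 94% of Everline, so Leila controls Everline.
Everline and Talus together hold 61% + 39% = 100% of Auriga, so Leila controls Auriga.
Auriga and Leila together hold 78% + 20% = 98% of Brightwater, so Leila controls Brightwater.
Leila controls 5 companies.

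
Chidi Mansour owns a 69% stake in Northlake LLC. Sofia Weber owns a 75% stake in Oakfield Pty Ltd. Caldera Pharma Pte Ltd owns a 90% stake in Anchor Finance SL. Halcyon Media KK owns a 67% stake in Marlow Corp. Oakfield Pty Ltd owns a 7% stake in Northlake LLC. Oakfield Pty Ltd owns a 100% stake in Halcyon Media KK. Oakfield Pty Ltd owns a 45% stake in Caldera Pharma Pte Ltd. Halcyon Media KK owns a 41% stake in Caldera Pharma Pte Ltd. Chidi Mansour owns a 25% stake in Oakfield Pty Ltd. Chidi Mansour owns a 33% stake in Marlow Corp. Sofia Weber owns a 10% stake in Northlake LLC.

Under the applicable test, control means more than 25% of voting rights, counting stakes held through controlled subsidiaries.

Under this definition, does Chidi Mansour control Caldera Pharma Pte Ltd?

Chidi holds 69% of Northlake, so Chidi controls Northlake.
Chidi holds 33% of Marlow, so Chidi controls Marlow.
Neither Chidi nor any entity Chidi controls holds any voting interest in Caldera.
So Chidi does not control Caldera.

No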